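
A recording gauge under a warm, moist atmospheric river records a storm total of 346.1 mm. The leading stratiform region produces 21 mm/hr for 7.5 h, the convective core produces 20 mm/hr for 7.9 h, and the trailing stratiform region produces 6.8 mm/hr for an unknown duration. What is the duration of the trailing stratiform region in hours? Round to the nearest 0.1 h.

Known phases: 21 × 7.5 + 20 × 7.9 = 157.5 + 158 = 315.5 mm.
Remaining depth = 346.1 − 315.5 = 30.6 mm.
Duration = 30.6 / 6.8 = 4.5 h.

duration ≈ 4.5 h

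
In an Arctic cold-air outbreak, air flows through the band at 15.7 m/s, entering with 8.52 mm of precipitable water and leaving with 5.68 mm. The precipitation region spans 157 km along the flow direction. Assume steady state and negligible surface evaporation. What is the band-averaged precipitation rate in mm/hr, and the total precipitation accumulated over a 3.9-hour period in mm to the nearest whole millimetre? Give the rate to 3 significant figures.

R ≈ 1.02 mm/hr; total ≈ 4 mm

Column moisture flux per unit crosswind length is F = V × PW.
Inflow: F_in = 15.7 × 8.52 = 133.764 mm·m/s
Outflow: F_out = 15.7 × 5.68 = 89.176 mm·m/s
Steady-state rate R = (F_in − F_out)/L = (133.764 − 89.176) / 157000 m = 2.840e-04 mm/s.
R = 2.840e-04 × 3600 = 1.02 mm/hr.
Over 3.9 h: total = 1.02 × 3.9 = 3.978 ≈ 4 mm.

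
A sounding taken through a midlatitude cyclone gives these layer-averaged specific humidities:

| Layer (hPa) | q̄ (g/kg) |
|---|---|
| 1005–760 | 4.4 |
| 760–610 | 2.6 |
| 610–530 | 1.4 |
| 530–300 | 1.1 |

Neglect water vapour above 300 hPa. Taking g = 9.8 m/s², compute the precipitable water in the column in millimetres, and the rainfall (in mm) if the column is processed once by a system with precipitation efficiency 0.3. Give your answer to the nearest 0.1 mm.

PW ≈ 18.7 mm; rainfall ≈ 5.6 mm

Precipitable water is the column-integrated vapour mass per unit area: PW = (1/g) Σ q̄ Δp, with q in kg/kg and Δp in Pa (1 kg/m² of water = 1 mm).
Layer 1005–760 hPa: Δp = 245 hPa = 24500 Pa, q̄ = 0.0044 kg/kg → 0.0044 × 24500 / 9.8 = 11.00 mm
Layer 760–610 hPa: Δp = 150 hPa = 15000 Pa, q̄ = 0.0026 kg/kg → 0.0026 × 15000 / 9.8 = 3.98 mm
Layer 610–530 hPa: Δp = 80 hPa = 8000 Pa, q̄ = 0.0014 kg/kg → 0.0014 × 8000 / 9.8 = 1.14 mm
Layer 530–300 hPa: Δp = 230 hPa = 23000 Pa, q̄ = 0.0011 kg/kg → 0.0011 × 23000 / 9.8 = 2.58 mm
PW = 11.00 + 3.98 + 1.14 + 2.58 = 18.70 ≈ 18.7 mm.
Rainfall = ε × PW = 0.3 × 18.7 = 5.6 mm.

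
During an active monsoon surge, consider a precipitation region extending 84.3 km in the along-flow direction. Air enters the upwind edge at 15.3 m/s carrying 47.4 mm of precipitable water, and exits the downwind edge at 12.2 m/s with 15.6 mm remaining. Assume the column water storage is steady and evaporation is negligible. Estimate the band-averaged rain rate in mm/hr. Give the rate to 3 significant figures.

Column moisture flux per unit crosswind length is F = V × PW.
Inflow: F_in = 15.3 × 47.4 = 725.22 mm·m/s
Outflow: F_out = 12.2 × 15.6 = 190.32 mm·m/s
Steady-state rate R = (F_in − F_out)/L = (725.22 − 190.32) / 84300 m = 6.345e-03 mm/s.
R = 6.345e-03 × 3600 = 22.8 mm/hr.

R ≈ 22.8 mm/hr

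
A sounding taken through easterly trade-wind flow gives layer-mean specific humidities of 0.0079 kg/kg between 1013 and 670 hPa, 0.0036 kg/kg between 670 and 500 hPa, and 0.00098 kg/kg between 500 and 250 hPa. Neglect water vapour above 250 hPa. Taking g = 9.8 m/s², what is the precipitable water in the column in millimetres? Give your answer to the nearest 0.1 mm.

PW ≈ 36.4 mm

Precipitable water is the column-integrated vapour mass per unit area: PW = (1/g) Σ q̄ Δp, with q in kg/kg and Δp in Pa (1 kg/m² of water = 1 mm).
Layer 1013–670 hPa: Δp = 343 hPa = 34300 Pa, q̄ = 0.0079 kg/kg → 0.0079 × 34300 / 9.8 = 27.65 mm
Layer 670–500 hPa: Δp = 170 hPa = 17000 Pa, q̄ = 0.0036 kg/kg → 0.0036 × 17000 / 9.8 = 6.24 mm
Layer 500–250 hPa: Δp = 250 hPa = 25000 Pa, q̄ = 0.00098 kg/kg → 0.00098 × 25000 / 9.8 = 2.50 mm
PW = 27.65 + 6.24 + 2.50 = 36.39 ≈ 36.4 mm.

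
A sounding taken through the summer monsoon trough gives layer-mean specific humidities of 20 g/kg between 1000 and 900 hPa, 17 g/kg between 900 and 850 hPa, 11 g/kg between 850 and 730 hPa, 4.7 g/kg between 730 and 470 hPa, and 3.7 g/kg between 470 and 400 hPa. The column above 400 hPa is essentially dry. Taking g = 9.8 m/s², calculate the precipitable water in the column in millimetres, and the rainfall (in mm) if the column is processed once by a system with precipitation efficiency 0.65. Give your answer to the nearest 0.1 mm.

PW ≈ 57.7 mm; rainfall ≈ 37.5 mm

Precipitable water is the column-integrated vapour mass per unit area: PW = (1/g) Σ q̄ Δp, with q in kg/kg and Δp in Pa (1 kg/m² of water = 1 mm).
Layer 1000–900 hPa: Δp = 100 hPa = 10000 Pa, q̄ = 0.02 kg/kg → 0.02 × 10000 / 9.8 = 20.41 mm
Layer 900–850 hPa: Δp = 50 hPa = 5000 Pa, q̄ = 0.017 kg/kg → 0.017 × 5000 / 9.8 = 8.67 mm
Layer 850–730 hPa: Δp = 120 hPa = 12000 Pa, q̄ = 0.011 kg/kg → 0.011 × 12000 / 9.8 = 13.47 mm
Layer 730–470 hPa: Δp = 260 hPa = 26000 Pa, q̄ = 0.0047 kg/kg → 0.0047 × 26000 / 9.8 = 12.47 mm
Layer 470–400 hPa: Δp = 70 hPa = 7000 Pa, q̄ = 0.0037 kg/kg → 0.0037 × 7000 / 9.8 = 2.64 mm
PW = 20.41 + 8.67 + 13.47 + 12.47 + 2.64 = 57.66 ≈ 57.7 mm.
Rainfall = ε × PW = 0.65 × 57.7 = 37.5 mm.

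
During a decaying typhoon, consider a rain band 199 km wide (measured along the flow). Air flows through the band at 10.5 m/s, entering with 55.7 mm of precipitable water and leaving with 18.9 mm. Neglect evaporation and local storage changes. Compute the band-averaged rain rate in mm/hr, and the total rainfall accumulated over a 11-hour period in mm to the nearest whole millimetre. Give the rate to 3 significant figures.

Column moisture flux per unit crosswind length is F = V × PW.
Inflow: F_in = 10.5 × 55.7 = 584.85 mm·m/s
Outflow: F_out = 10.5 × 18.9 = 198.45 mm·m/s
Steady-state rate R = (F_in − F_out)/L = (584.85 − 198.45) / 199000 m = 1.942e-03 mm/s.
R = 1.942e-03 × 3600 = 6.99 mm/hr.
Over 11 h: total = 6.99 × 11 = 76.89 ≈ 77 mm.

R ≈ 6.99 mm/hr; total ≈ 77 mm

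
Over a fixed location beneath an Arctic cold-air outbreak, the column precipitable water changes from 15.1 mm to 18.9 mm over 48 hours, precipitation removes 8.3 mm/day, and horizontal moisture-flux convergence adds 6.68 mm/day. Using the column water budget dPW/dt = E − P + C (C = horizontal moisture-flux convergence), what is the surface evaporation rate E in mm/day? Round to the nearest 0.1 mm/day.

E ≈ 3.5 mm/day

dPW/dt = (18.9 − 15.1) mm / (48/24 day) = +1.900 mm/day.
E = dPW/dt + P − C = (+1.900) + 8.3 − (6.68) = 3.5 mm/day.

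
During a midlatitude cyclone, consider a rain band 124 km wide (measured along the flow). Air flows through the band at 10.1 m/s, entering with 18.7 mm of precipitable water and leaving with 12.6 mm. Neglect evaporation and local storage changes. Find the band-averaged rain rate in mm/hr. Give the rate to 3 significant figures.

Column moisture flux per unit crosswind length is F = V × PW.
Inflow: F_in = 10.1 × 18.7 = 188.87 mm·m/s
Outflow: F_out = 10.1 × 12.6 = 127.26 mm·m/s
Steady-state rate R = (F_in − F_out)/L = (188.87 − 127.26) / 124000 m = 4.969e-04 mm/s.
R = 4.969e-04 × 3600 = 1.79 mm/hr.

R ≈ 1.79 mm/hr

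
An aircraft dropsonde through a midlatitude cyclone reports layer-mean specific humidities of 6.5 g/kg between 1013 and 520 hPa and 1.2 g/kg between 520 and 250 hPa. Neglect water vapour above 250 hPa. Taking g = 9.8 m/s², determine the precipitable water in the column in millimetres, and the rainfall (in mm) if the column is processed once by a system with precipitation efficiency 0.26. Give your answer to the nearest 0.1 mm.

Precipitable water is the column-integrated vapour mass per unit area: PW = (1/g) Σ q̄ Δp, with q in kg/kg and Δp in Pa (1 kg/m² of water = 1 mm).
Layer 1013–520 hPa: Δp = 493 hPa = 49300 Pa, q̄ = 0.0065 kg/kg → 0.0065 × 49300 / 9.8 = 32.70 mm
Layer 520–250 hPa: Δp = 270 hPa = 27000 Pa, q̄ = 0.0012 kg/kg → 0.0012 × 27000 / 9.8 = 3.31 mm
PW = 32.70 + 3.31 = 36.01 ≈ 36.0 mm.
Rainfall = ε × PW = 0.26 × 36.0 = 9.4 mm.

PW ≈ 36.0 mm; rainfall ≈ 9.4 mm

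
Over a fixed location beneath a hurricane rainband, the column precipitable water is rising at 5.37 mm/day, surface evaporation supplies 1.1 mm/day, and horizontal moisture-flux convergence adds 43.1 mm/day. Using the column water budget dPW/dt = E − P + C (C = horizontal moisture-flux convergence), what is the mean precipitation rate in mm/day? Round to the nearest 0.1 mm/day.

P ≈ 38.8 mm/day

dPW/dt = +5.37 mm/day.
P = E + C − dPW/dt = 1.1 + (43.1) − (+5.37) = 38.8 mm/day.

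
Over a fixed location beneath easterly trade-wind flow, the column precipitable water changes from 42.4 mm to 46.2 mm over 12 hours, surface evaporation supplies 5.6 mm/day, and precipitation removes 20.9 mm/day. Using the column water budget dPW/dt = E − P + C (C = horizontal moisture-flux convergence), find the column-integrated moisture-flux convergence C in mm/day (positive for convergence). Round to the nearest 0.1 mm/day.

C ≈ 22.9 mm/day

dPW/dt = (46.2 − 42.4) mm / (12/24 day) = +7.600 mm/day.
C = dPW/dt − E + P = (+7.600) − 5.6 + 20.9 = 22.9 mm/day.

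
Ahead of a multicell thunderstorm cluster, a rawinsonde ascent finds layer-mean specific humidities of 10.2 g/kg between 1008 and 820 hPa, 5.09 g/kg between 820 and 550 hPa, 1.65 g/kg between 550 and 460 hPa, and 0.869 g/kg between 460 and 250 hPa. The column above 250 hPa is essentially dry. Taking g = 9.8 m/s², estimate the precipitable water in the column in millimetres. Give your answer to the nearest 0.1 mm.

PW ≈ 37.0 mm

Precipitable water is the column-integrated vapour mass per unit area: PW = (1/g) Σ q̄ Δp, with q in kg/kg and Δp in Pa (1 kg/m² of water = 1 mm).
Layer 1008–820 hPa: Δp = 188 hPa = 18800 Pa, q̄ = 0.0102 kg/kg → 0.0102 × 18800 / 9.8 = 19.57 mm
Layer 820–550 hPa: Δp = 270 hPa = 27000 Pa, q̄ = 0.00509 kg/kg → 0.00509 × 27000 / 9.8 = 14.02 mm
Layer 550–460 hPa: Δp = 90 hPa = 9000 Pa, q̄ = 0.00165 kg/kg → 0.00165 × 9000 / 9.8 = 1.52 mm
Layer 460–250 hPa: Δp = 210 hPa = 21000 Pa, q̄ = 0.000869 kg/kg → 0.000869 × 21000 / 9.8 = 1.86 mm
PW = 19.57 + 14.02 + 1.52 + 1.86 = 36.97 ≈ 37.0 mm.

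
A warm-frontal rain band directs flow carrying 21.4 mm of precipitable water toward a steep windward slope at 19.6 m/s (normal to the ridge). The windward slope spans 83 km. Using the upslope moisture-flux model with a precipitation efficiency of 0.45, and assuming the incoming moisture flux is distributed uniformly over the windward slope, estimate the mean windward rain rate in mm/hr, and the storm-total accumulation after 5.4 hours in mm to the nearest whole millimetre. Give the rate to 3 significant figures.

Incoming column moisture flux per unit ridge length: F = V × PW = 19.6 × 21.4 = 419.44 mm·m/s.
Spread over the 83 km slope with efficiency ε = 0.45: R = ε·F/W = 0.45 × 419.44 / 83000 m = 2.274e-03 mm/s.
R = 2.274e-03 × 3600 = 8.19 mm/hr.
Over 5.4 h: total = 8.19 × 5.4 = 44.226 ≈ 44 mm.

R ≈ 8.19 mm/hr; total ≈ 44 mm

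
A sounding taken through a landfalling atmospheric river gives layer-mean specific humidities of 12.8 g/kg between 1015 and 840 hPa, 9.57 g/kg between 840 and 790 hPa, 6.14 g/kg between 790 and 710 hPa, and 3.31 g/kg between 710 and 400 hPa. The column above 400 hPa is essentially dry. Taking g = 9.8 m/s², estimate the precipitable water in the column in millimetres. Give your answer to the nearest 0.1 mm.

Precipitable water is the column-integrated vapour mass per unit area: PW = (1/g) Σ q̄ Δp, with q in kg/kg and Δp in Pa (1 kg/m² of water = 1 mm).
Layer 1015–840 hPa: Δp = 175 hPa = 17500 Pa, q̄ = 0.0128 kg/kg → 0.0128 × 17500 / 9.8 = 22.86 mm
Layer 840–790 hPa: Δp = 50 hPa = 5000 Pa, q̄ = 0.00957 kg/kg → 0.00957 × 5000 / 9.8 = 4.88 mm
Layer 790–710 hPa: Δp = 80 hPa = 8000 Pa, q̄ = 0.00614 kg/kg → 0.00614 × 8000 / 9.8 = 5.01 mm
Layer 710–400 hPa: Δp = 310 hPa = 31000 Pa, q̄ = 0.00331 kg/kg → 0.00331 × 31000 / 9.8 = 10.47 mm
PW = 22.86 + 4.88 + 5.01 + 10.47 = 43.22 ≈ 43.2 mm.

PW ≈ 43.2 mm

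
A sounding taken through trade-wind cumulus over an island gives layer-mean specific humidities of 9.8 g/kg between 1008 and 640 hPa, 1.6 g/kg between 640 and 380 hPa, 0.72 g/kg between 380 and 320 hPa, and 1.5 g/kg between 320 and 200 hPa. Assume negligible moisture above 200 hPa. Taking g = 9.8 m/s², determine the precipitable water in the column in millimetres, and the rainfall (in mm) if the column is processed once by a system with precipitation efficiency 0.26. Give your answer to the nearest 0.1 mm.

PW ≈ 43.3 mm; rainfall ≈ 11.3 mm

Precipitable water is the column-integrated vapour mass per unit area: PW = (1/g) Σ q̄ Δp, with q in kg/kg and Δp in Pa (1 kg/m² of water = 1 mm).
Layer 1008–640 hPa: Δp = 368 hPa = 36800 Pa, q̄ = 0.0098 kg/kg → 0.0098 × 36800 / 9.8 = 36.80 mm
Layer 640–380 hPa: Δp = 260 hPa = 26000 Pa, q̄ = 0.0016 kg/kg → 0.0016 × 26000 / 9.8 = 4.24 mm
Layer 380–320 hPa: Δp = 60 hPa = 6000 Pa, q̄ = 0.00072 kg/kg → 0.00072 × 6000 / 9.8 = 0.44 mm
Layer 320–200 hPa: Δp = 120 hPa = 12000 Pa, q̄ = 0.0015 kg/kg → 0.0015 × 12000 / 9.8 = 1.84 mm
PW = 36.80 + 4.24 + 0.44 + 1.84 = 43.32 ≈ 43.3 mm.
Rainfall = ε × PW = 0.26 × 43.3 = 11.3 mm.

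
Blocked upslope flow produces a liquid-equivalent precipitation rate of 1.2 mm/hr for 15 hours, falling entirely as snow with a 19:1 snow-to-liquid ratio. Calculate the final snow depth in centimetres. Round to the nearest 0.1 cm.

Liquid-equivalent depth = 1.2 × 15 = 18 mm.
Snow depth = 18 mm × 19 = 342 mm = 34.2 cm.

snow depth ≈ 34.2 cm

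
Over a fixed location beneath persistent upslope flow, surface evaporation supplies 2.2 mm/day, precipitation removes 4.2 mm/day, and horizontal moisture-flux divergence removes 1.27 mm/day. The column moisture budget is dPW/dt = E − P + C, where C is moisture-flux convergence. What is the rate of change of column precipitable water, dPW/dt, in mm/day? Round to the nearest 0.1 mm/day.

dPW/dt = E − P + C = 2.2 − 4.2 + (-1.27) = -3.3 mm/day.

dPW/dt ≈ -3.3 mm/day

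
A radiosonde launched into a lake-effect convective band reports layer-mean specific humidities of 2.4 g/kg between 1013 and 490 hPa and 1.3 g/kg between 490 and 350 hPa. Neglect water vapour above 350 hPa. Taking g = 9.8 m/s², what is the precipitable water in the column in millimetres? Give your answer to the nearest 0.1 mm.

Precipitable water is the column-integrated vapour mass per unit area: PW = (1/g) Σ q̄ Δp, with q in kg/kg and Δp in Pa (1 kg/m² of water = 1 mm).
Layer 1013–490 hPa: Δp = 523 hPa = 52300 Pa, q̄ = 0.0024 kg/kg → 0.0024 × 52300 / 9.8 = 12.81 mm
Layer 490–350 hPa: Δp = 140 hPa = 14000 Pa, q̄ = 0.0013 kg/kg → 0.0013 × 14000 / 9.8 = 1.86 mm
PW = 12.81 + 1.86 = 14.67 ≈ 14.7 mm.

PW ≈ 14.7 mm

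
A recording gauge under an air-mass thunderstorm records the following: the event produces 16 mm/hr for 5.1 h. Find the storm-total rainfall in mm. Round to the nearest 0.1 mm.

total ≈ 81.6 mm

Total = Σ Rᵢ Δtᵢ = 16 × 5.1
      = 81.6 = 81.6 mm.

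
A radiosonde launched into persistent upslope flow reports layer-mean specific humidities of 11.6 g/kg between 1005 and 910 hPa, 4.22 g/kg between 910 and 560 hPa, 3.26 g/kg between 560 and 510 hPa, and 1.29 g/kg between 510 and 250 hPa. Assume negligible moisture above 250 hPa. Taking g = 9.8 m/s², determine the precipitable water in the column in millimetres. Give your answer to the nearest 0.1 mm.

Precipitable water is the column-integrated vapour mass per unit area: PW = (1/g) Σ q̄ Δp, with q in kg/kg and Δp in Pa (1 kg/m² of water = 1 mm).
Layer 1005–910 hPa: Δp = 95 hPa = 9500 Pa, q̄ = 0.0116 kg/kg → 0.0116 × 9500 / 9.8 = 11.24 mm
Layer 910–560 hPa: Δp = 350 hPa = 35000 Pa, q̄ = 0.00422 kg/kg → 0.00422 × 35000 / 9.8 = 15.07 mm
Layer 560–510 hPa: Δp = 50 hPa = 5000 Pa, q̄ = 0.00326 kg/kg → 0.00326 × 5000 / 9.8 = 1.66 mm
Layer 510–250 hPa: Δp = 260 hPa = 26000 Pa, q̄ = 0.00129 kg/kg → 0.00129 × 26000 / 9.8 = 3.42 mm
PW = 11.24 + 15.07 + 1.66 + 3.42 = 31.39 ≈ 31.4 mm.

PW ≈ 31.4 mm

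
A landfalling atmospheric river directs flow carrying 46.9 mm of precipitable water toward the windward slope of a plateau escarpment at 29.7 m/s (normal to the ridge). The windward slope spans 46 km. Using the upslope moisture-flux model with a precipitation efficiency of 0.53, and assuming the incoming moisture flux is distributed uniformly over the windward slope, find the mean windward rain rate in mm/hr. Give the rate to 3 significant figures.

Incoming column moisture flux per unit ridge length: F = V × PW = 29.7 × 46.9 = 1392.93 mm·m/s.
Spread over the 46 km slope with efficiency ε = 0.53: R = ε·F/W = 0.53 × 1392.93 / 46000 m = 1.605e-02 mm/s.
R = 1.605e-02 × 3600 = 57.8 mm/hr.

R ≈ 57.8 mm/hr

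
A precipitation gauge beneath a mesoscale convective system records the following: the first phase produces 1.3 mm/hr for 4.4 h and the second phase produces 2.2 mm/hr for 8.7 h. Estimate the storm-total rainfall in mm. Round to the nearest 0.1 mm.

total ≈ 24.9 mm

Total = Σ Rᵢ Δtᵢ = 1.3 × 4.4 + 2.2 × 8.7
      = 5.72 + 19.14 = 24.9 mm.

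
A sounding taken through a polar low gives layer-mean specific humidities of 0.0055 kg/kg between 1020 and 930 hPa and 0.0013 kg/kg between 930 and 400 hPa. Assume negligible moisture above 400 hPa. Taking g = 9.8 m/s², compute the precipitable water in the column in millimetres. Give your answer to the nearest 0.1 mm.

Precipitable water is the column-integrated vapour mass per unit area: PW = (1/g) Σ q̄ Δp, with q in kg/kg and Δp in Pa (1 kg/m² of water = 1 mm).
Layer 1020–930 hPa: Δp = 90 hPa = 9000 Pa, q̄ = 0.0055 kg/kg → 0.0055 × 9000 / 9.8 = 5.05 mm
Layer 930–400 hPa: Δp = 530 hPa = 53000 Pa, q̄ = 0.0013 kg/kg → 0.0013 × 53000 / 9.8 = 7.03 mm
PW = 5.05 + 7.03 = 12.08 ≈ 12.1 mm.

PW ≈ 12.1 mm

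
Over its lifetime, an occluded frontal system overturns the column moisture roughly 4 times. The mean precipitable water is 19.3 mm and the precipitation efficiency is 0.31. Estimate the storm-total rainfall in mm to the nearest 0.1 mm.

Each cycle deposits ε × PW = 0.31 × 19.3 = 5.983 mm.
Over 4 cycles: 4 × 5.983 = 23.9 mm.

rainfall ≈ 23.9 mm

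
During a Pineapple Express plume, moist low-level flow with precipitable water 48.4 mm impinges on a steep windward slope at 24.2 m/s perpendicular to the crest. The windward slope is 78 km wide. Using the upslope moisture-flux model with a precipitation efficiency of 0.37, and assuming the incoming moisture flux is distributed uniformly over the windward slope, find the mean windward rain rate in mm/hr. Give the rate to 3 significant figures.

Incoming column moisture flux per unit ridge length: F = V × PW = 24.2 × 48.4 = 1171.28 mm·m/s.
Spread over the 78 km slope with efficiency ε = 0.37: R = ε·F/W = 0.37 × 1171.28 / 78000 m = 5.556e-03 mm/s.
R = 5.556e-03 × 3600 = 20.0 mm/hr.

R ≈ 20.0 mm/hr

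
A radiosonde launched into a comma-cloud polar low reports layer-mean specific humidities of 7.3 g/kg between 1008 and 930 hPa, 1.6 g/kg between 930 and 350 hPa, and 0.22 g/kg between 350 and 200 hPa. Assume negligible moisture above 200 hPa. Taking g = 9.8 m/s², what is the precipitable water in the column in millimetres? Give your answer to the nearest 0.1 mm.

PW ≈ 15.6 mm

Precipitable water is the column-integrated vapour mass per unit area: PW = (1/g) Σ q̄ Δp, with q in kg/kg and Δp in Pa (1 kg/m² of water = 1 mm).
Layer 1008–930 hPa: Δp = 78 hPa = 7800 Pa, q̄ = 0.0073 kg/kg → 0.0073 × 7800 / 9.8 = 5.81 mm
Layer 930–350 hPa: Δp = 580 hPa = 58000 Pa, q̄ = 0.0016 kg/kg → 0.0016 × 58000 / 9.8 = 9.47 mm
Layer 350–200 hPa: Δp = 150 hPa = 15000 Pa, q̄ = 0.00022 kg/kg → 0.00022 × 15000 / 9.8 = 0.34 mm
PW = 5.81 + 9.47 + 0.34 = 15.62 ≈ 15.6 mm.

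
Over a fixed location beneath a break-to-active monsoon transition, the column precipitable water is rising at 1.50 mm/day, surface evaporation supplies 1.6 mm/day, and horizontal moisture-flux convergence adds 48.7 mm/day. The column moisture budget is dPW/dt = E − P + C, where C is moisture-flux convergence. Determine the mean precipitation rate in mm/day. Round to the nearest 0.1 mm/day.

P ≈ 48.8 mm/day

dPW/dt = +1.50 mm/day.
P = E + C − dPW/dt = 1.6 + (48.7) − (+1.50) = 48.8 mm/day.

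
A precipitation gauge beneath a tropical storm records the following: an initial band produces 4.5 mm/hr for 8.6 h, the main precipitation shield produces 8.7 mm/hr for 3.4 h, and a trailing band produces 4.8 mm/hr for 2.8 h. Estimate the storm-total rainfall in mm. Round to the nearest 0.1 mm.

total ≈ 81.7 mm

Total = Σ Rᵢ Δtᵢ = 4.5 × 8.6 + 8.7 × 3.4 + 4.8 × 2.8
      = 38.7 + 29.58 + 13.44 = 81.7 mm.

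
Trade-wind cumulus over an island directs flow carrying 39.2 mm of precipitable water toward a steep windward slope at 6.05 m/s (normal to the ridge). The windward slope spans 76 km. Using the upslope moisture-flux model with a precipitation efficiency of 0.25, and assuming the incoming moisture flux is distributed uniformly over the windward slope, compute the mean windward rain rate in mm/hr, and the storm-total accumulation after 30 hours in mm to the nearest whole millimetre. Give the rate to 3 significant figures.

R ≈ 2.81 mm/hr; total ≈ 84 mm

Incoming column moisture flux per unit ridge length: F = V × PW = 6.05 × 39.2 = 237.16 mm·m/s.
Spread over the 76 km slope with efficiency ε = 0.25: R = ε·F/W = 0.25 × 237.16 / 76000 m = 7.801e-04 mm/s.
R = 7.801e-04 × 3600 = 2.81 mm/hr.
Over 30 h: total = 2.81 × 30 = 84.3 ≈ 84 mm.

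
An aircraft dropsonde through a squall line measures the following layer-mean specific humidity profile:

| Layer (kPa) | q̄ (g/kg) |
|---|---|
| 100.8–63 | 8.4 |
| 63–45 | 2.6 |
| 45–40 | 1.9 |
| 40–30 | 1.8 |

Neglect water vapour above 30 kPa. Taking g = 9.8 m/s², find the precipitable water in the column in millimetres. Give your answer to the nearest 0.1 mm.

PW ≈ 40.0 mm

Precipitable water is the column-integrated vapour mass per unit area: PW = (1/g) Σ q̄ Δp, with q in kg/kg and Δp in Pa (1 kg/m² of water = 1 mm).
Layer 100.8–63 kPa: Δp = 378 hPa = 37800 Pa, q̄ = 0.0084 kg/kg → 0.0084 × 37800 / 9.8 = 32.40 mm
Layer 63–45 kPa: Δp = 180 hPa = 18000 Pa, q̄ = 0.0026 kg/kg → 0.0026 × 18000 / 9.8 = 4.78 mm
Layer 45–40 kPa: Δp = 50 hPa = 5000 Pa, q̄ = 0.0019 kg/kg → 0.0019 × 5000 / 9.8 = 0.97 mm
Layer 40–30 kPa: Δp = 100 hPa = 10000 Pa, q̄ = 0.0018 kg/kg → 0.0018 × 10000 / 9.8 = 1.84 mm
PW = 32.40 + 4.78 + 0.97 + 1.84 = 39.99 ≈ 40.0 mm.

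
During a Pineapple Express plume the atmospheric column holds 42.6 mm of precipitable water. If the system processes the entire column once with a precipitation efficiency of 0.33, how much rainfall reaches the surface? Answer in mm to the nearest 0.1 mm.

Rainfall = ε × PW = 0.33 × 42.6 = 14.1 mm.

rainfall ≈ 14.1 mm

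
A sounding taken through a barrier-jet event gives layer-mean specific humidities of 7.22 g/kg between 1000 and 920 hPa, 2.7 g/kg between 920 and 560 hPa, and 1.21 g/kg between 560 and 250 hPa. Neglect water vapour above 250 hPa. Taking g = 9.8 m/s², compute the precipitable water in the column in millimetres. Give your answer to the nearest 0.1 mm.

Precipitable water is the column-integrated vapour mass per unit area: PW = (1/g) Σ q̄ Δp, with q in kg/kg and Δp in Pa (1 kg/m² of water = 1 mm).
Layer 1000–920 hPa: Δp = 80 hPa = 8000 Pa, q̄ = 0.00722 kg/kg → 0.00722 × 8000 / 9.8 = 5.89 mm
Layer 920–560 hPa: Δp = 360 hPa = 36000 Pa, q̄ = 0.0027 kg/kg → 0.0027 × 36000 / 9.8 = 9.92 mm
Layer 560–250 hPa: Δp = 310 hPa = 31000 Pa, q̄ = 0.00121 kg/kg → 0.00121 × 31000 / 9.8 = 3.83 mm
PW = 5.89 + 9.92 + 3.83 = 19.64 ≈ 19.6 mm.

PW ≈ 19.6 mm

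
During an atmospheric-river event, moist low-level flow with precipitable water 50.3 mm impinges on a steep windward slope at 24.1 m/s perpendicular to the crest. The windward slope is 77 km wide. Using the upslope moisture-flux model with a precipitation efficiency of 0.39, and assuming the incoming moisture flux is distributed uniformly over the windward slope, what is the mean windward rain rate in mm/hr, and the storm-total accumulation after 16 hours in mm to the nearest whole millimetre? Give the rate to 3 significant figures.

R ≈ 22.1 mm/hr; total ≈ 354 mm

Incoming column moisture flux per unit ridge length: F = V × PW = 24.1 × 50.3 = 1212.23 mm·m/s.
Spread over the 77 km slope with efficiency ε = 0.39: R = ε·F/W = 0.39 × 1212.23 / 77000 m = 6.140e-03 mm/s.
R = 6.140e-03 × 3600 = 22.1 mm/hr.
Over 16 h: total = 22.1 × 16 = 353.6 ≈ 354 mm.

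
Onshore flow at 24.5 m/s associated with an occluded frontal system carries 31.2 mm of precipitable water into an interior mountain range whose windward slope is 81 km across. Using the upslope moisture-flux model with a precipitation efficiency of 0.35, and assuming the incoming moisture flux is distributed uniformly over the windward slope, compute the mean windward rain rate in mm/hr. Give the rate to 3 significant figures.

Incoming column moisture flux per unit ridge length: F = V × PW = 24.5 × 31.2 = 764.4 mm·m/s.
Spread over the 81 km slope with efficiency ε = 0.35: R = ε·F/W = 0.35 × 764.4 / 81000 m = 3.303e-03 mm/s.
R = 3.303e-03 × 3600 = 11.9 mm/hr.

R ≈ 11.9 mm/hr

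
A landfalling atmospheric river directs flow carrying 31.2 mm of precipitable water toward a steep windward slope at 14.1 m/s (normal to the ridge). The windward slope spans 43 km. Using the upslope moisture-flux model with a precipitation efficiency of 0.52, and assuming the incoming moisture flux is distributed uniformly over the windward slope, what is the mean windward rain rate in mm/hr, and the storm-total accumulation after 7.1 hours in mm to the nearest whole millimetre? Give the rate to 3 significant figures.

Incoming column moisture flux per unit ridge length: F = V × PW = 14.1 × 31.2 = 439.92 mm·m/s.
Spread over the 43 km slope with efficiency ε = 0.52: R = ε·F/W = 0.52 × 439.92 / 43000 m = 5.320e-03 mm/s.
R = 5.320e-03 × 3600 = 19.2 mm/hr.
Over 7.1 h: total = 19.2 × 7.1 = 136.32 ≈ 136 mm.

R ≈ 19.2 mm/hr; total ≈ 136 mm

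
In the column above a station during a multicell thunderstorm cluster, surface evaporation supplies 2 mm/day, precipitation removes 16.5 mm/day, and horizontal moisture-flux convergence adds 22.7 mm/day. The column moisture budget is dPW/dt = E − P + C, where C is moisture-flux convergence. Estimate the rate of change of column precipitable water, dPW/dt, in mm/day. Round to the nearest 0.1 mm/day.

dPW/dt = E − P + C = 2 − 16.5 + (22.7) = 8.2 mm/day.

dPW/dt ≈ 8.2 mm/day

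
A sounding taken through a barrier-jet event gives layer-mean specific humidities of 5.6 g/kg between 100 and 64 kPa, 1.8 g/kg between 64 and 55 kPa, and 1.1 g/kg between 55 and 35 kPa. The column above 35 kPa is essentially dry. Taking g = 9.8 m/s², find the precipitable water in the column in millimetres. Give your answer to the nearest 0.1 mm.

PW ≈ 24.5 mm

Precipitable water is the column-integrated vapour mass per unit area: PW = (1/g) Σ q̄ Δp, with q in kg/kg and Δp in Pa (1 kg/m² of water = 1 mm).
Layer 100–64 kPa: Δp = 360 hPa = 36000 Pa, q̄ = 0.0056 kg/kg → 0.0056 × 36000 / 9.8 = 20.57 mm
Layer 64–55 kPa: Δp = 90 hPa = 9000 Pa, q̄ = 0.0018 kg/kg → 0.0018 × 9000 / 9.8 = 1.65 mm
Layer 55–35 kPa: Δp = 200 hPa = 20000 Pa, q̄ = 0.0011 kg/kg → 0.0011 × 20000 / 9.8 = 2.24 mm
PW = 20.57 + 1.65 + 2.24 = 24.46 ≈ 24.5 mm.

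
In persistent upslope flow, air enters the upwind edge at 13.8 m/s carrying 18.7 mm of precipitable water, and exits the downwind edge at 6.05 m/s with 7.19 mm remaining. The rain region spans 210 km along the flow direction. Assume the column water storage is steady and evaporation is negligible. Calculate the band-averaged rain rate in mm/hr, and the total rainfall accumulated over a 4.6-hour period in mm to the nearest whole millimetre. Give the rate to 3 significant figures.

Column moisture flux per unit crosswind length is F = V × PW.
Inflow: F_in = 13.8 × 18.7 = 258.06 mm·m/s
Outflow: F_out = 6.05 × 7.19 = 43.4995 mm·m/s
Steady-state rate R = (F_in − F_out)/L = (258.06 − 43.4995) / 210000 m = 1.022e-03 mm/s.
R = 1.022e-03 × 3600 = 3.68 mm/hr.
Over 4.6 h: total = 3.68 × 4.6 = 16.928 ≈ 17 mm.

R ≈ 3.68 mm/hr; total ≈ 17 mm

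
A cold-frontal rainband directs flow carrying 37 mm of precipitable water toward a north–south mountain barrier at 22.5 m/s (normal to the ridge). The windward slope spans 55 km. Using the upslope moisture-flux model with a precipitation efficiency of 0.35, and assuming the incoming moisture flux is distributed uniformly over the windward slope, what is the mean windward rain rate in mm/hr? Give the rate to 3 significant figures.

R ≈ 19.1 mm/hr

Incoming column moisture flux per unit ridge length: F = V × PW = 22.5 × 37 = 832.5 mm·m/s.
Spread over the 55 km slope with efficiency ε = 0.35: R = ε·F/W = 0.35 × 832.5 / 55000 m = 5.298e-03 mm/s.
R = 5.298e-03 × 3600 = 19.1 mm/hr.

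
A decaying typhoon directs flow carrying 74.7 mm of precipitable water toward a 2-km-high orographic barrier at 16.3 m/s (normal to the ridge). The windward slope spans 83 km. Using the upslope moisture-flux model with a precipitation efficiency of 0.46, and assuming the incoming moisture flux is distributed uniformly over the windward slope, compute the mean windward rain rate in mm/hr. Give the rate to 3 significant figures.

Incoming column moisture flux per unit ridge length: F = V × PW = 16.3 × 74.7 = 1217.61 mm·m/s.
Spread over the 83 km slope with efficiency ε = 0.46: R = ε·F/W = 0.46 × 1217.61 / 83000 m = 6.748e-03 mm/s.
R = 6.748e-03 × 3600 = 24.3 mm/hr.

R ≈ 24.3 mm/hr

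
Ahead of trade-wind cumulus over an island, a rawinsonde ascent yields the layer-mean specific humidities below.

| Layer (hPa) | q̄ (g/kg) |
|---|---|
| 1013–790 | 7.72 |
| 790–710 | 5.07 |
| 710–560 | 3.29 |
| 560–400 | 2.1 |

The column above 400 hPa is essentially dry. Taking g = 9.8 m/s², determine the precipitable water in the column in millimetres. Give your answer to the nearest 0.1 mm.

Precipitable water is the column-integrated vapour mass per unit area: PW = (1/g) Σ q̄ Δp, with q in kg/kg and Δp in Pa (1 kg/m² of water = 1 mm).
Layer 1013–790 hPa: Δp = 223 hPa = 22300 Pa, q̄ = 0.00772 kg/kg → 0.00772 × 22300 / 9.8 = 17.57 mm
Layer 790–710 hPa: Δp = 80 hPa = 8000 Pa, q̄ = 0.00507 kg/kg → 0.00507 × 8000 / 9.8 = 4.14 mm
Layer 710–560 hPa: Δp = 150 hPa = 15000 Pa, q̄ = 0.00329 kg/kg → 0.00329 × 15000 / 9.8 = 5.04 mm
Layer 560–400 hPa: Δp = 160 hPa = 16000 Pa, q̄ = 0.0021 kg/kg → 0.0021 × 16000 / 9.8 = 3.43 mm
PW = 17.57 + 4.14 + 5.04 + 3.43 = 30.18 ≈ 30.2 mm.

PW ≈ 30.2 mm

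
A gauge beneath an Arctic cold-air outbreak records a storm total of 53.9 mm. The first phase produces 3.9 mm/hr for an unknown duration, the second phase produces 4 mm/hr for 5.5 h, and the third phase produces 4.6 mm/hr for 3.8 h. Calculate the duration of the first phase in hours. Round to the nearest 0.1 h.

duration ≈ 3.7 h

Known phases: 4 × 5.5 + 4.6 × 3.8 = 22 + 17.48 = 39.48 mm.
Remaining depth = 53.9 − 39.48 = 14.42 mm.
Duration = 14.42 / 3.9 = 3.7 h.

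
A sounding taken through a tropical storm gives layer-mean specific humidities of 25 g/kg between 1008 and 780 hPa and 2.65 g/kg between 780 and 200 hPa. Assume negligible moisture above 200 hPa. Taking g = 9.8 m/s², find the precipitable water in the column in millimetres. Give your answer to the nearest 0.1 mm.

PW ≈ 73.8 mm

Precipitable water is the column-integrated vapour mass per unit area: PW = (1/g) Σ q̄ Δp, with q in kg/kg and Δp in Pa (1 kg/m² of water = 1 mm).
Layer 1008–780 hPa: Δp = 228 hPa = 22800 Pa, q̄ = 0.025 kg/kg → 0.025 × 22800 / 9.8 = 58.16 mm
Layer 780–200 hPa: Δp = 580 hPa = 58000 Pa, q̄ = 0.00265 kg/kg → 0.00265 × 58000 / 9.8 = 15.68 mm
PW = 58.16 + 15.68 = 73.84 ≈ 73.8 mm.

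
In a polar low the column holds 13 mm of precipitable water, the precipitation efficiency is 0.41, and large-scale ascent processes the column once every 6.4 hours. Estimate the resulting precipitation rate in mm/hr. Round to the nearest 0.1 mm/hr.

R ≈ 0.8 mm/hr

Each overturning extracts ε × PW = 0.41 × 13 = 5.33 mm.
Rate = ε·PW / τ = 5.33 / 6.4 h = 0.8 mm/hr.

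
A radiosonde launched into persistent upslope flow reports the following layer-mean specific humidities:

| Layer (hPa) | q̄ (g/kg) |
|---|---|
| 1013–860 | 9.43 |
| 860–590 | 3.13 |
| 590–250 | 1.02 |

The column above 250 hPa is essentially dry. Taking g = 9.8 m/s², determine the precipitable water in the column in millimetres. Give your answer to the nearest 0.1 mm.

PW ≈ 26.9 mm

Precipitable water is the column-integrated vapour mass per unit area: PW = (1/g) Σ q̄ Δp, with q in kg/kg and Δp in Pa (1 kg/m² of water = 1 mm).
Layer 1013–860 hPa: Δp = 153 hPa = 15300 Pa, q̄ = 0.00943 kg/kg → 0.00943 × 15300 / 9.8 = 14.72 mm
Layer 860–590 hPa: Δp = 270 hPa = 27000 Pa, q̄ = 0.00313 kg/kg → 0.00313 × 27000 / 9.8 = 8.62 mm
Layer 590–250 hPa: Δp = 340 hPa = 34000 Pa, q̄ = 0.00102 kg/kg → 0.00102 × 34000 / 9.8 = 3.54 mm
PW = 14.72 + 8.62 + 3.54 = 26.88 ≈ 26.9 mm.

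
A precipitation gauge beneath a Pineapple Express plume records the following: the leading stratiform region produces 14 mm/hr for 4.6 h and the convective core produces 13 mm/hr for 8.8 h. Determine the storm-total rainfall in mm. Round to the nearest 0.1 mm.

Total = Σ Rᵢ Δtᵢ = 14 × 4.6 + 13 × 8.8
      = 64.4 + 114.4 = 178.8 mm.

total ≈ 178.8 mm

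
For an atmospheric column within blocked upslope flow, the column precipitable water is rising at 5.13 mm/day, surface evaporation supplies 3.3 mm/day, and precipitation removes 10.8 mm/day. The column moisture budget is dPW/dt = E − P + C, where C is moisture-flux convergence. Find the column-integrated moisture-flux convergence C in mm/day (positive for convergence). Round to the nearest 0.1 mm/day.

C ≈ 12.6 mm/day

dPW/dt = +5.13 mm/day.
C = dPW/dt − E + P = (+5.13) − 3.3 + 10.8 = 12.6 mm/day.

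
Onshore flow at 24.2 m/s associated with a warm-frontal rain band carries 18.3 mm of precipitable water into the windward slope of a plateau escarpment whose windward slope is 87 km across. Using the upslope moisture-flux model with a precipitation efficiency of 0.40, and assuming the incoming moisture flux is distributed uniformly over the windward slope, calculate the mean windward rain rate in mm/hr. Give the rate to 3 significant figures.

R ≈ 7.33 mm/hr

Incoming column moisture flux per unit ridge length: F = V × PW = 24.2 × 18.3 = 442.86 mm·m/s.
Spread over the 87 km slope with efficiency ε = 0.40: R = ε·F/W = 0.40 × 442.86 / 87000 m = 2.036e-03 mm/s.
R = 2.036e-03 × 3600 = 7.33 mm/hr.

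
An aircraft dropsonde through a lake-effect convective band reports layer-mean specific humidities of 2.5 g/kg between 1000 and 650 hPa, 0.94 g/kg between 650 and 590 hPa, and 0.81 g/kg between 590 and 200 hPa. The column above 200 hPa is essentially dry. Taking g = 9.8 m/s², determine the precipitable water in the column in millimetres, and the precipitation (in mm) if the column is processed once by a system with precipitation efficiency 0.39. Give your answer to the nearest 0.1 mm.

Precipitable water is the column-integrated vapour mass per unit area: PW = (1/g) Σ q̄ Δp, with q in kg/kg and Δp in Pa (1 kg/m² of water = 1 mm).
Layer 1000–650 hPa: Δp = 350 hPa = 35000 Pa, q̄ = 0.0025 kg/kg → 0.0025 × 35000 / 9.8 = 8.93 mm
Layer 650–590 hPa: Δp = 60 hPa = 6000 Pa, q̄ = 0.00094 kg/kg → 0.00094 × 6000 / 9.8 = 0.58 mm
Layer 590–200 hPa: Δp = 390 hPa = 39000 Pa, q̄ = 0.00081 kg/kg → 0.00081 × 39000 / 9.8 = 3.22 mm
PW = 8.93 + 0.58 + 3.22 = 12.73 ≈ 12.7 mm.
Precipitation = ε × PW = 0.39 × 12.7 = 5.0 mm.

PW ≈ 12.7 mm; precipitation ≈ 5.0 mm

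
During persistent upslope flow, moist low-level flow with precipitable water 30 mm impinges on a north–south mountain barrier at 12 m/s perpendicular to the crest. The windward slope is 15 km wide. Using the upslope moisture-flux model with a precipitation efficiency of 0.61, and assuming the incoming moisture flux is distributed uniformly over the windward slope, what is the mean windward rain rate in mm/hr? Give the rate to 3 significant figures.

R ≈ 52.7 mm/hr

Incoming column moisture flux per unit ridge length: F = V × PW = 12 × 30 = 360 mm·m/s.
Spread over the 15 km slope with efficiency ε = 0.61: R = ε·F/W = 0.61 × 360 / 15000 m = 1.464e-02 mm/s.
R = 1.464e-02 × 3600 = 52.7 mm/hr.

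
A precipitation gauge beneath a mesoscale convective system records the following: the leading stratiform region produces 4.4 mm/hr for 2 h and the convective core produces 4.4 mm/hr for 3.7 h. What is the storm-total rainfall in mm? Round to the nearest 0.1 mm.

total ≈ 25.1 mm

Total = Σ Rᵢ Δtᵢ = 4.4 × 2 + 4.4 × 3.7
      = 8.8 + 16.28 = 25.1 mm.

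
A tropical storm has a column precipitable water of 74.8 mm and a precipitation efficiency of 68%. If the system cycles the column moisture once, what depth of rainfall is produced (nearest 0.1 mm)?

Rainfall = ε × PW = 0.68 × 74.8 = 50.9 mm.

rainfall ≈ 50.9 mm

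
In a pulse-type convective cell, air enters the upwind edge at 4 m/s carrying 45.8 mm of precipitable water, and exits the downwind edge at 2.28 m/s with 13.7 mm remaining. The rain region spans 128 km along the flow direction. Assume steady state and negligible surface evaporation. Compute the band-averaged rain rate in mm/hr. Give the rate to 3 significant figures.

R ≈ 4.27 mm/hr

Column moisture flux per unit crosswind length is F = V × PW.
Inflow: F_in = 4 × 45.8 = 183.2 mm·m/s
Outflow: F_out = 2.28 × 13.7 = 31.236 mm·m/s
Steady-state rate R = (F_in − F_out)/L = (183.2 − 31.236) / 128000 m = 1.187e-03 mm/s.
R = 1.187e-03 × 3600 = 4.27 mm/hr.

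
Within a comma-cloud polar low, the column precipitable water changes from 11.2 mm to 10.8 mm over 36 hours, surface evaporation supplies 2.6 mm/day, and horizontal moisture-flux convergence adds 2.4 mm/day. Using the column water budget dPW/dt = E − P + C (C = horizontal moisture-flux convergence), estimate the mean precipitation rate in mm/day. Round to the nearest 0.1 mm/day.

P ≈ 5.3 mm/day

dPW/dt = (10.8 − 11.2) mm / (36/24 day) = -0.267 mm/day.
P = E + C − dPW/dt = 2.6 + (2.4) − (-0.267) = 5.3 mm/day.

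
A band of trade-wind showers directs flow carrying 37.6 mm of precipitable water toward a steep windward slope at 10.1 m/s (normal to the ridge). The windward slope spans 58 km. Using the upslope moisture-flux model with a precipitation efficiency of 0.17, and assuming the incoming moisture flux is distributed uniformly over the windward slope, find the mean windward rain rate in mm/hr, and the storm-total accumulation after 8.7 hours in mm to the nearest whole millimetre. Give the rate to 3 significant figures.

R ≈ 4.01 mm/hr; total ≈ 35 mm

Incoming column moisture flux per unit ridge length: F = V × PW = 10.1 × 37.6 = 379.76 mm·m/s.
Spread over the 58 km slope with efficiency ε = 0.17: R = ε·F/W = 0.17 × 379.76 / 58000 m = 1.113e-03 mm/s.
R = 1.113e-03 × 3600 = 4.01 mm/hr.
Over 8.7 h: total = 4.01 × 8.7 = 34.887 ≈ 35 mm.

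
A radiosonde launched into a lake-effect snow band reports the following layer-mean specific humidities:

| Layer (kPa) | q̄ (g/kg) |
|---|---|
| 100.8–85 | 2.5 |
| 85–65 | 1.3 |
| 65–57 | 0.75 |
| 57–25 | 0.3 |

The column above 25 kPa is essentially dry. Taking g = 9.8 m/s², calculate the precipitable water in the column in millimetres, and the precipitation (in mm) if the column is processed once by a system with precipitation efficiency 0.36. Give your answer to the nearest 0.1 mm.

Precipitable water is the column-integrated vapour mass per unit area: PW = (1/g) Σ q̄ Δp, with q in kg/kg and Δp in Pa (1 kg/m² of water = 1 mm).
Layer 100.8–85 kPa: Δp = 158 hPa = 15800 Pa, q̄ = 0.0025 kg/kg → 0.0025 × 15800 / 9.8 = 4.03 mm
Layer 85–65 kPa: Δp = 200 hPa = 20000 Pa, q̄ = 0.0013 kg/kg → 0.0013 × 20000 / 9.8 = 2.65 mm
Layer 65–57 kPa: Δp = 80 hPa = 8000 Pa, q̄ = 0.00075 kg/kg → 0.00075 × 8000 / 9.8 = 0.61 mm
Layer 57–25 kPa: Δp = 320 hPa = 32000 Pa, q̄ = 0.0003 kg/kg → 0.0003 × 32000 / 9.8 = 0.98 mm
PW = 4.03 + 2.65 + 0.61 + 0.98 = 8.27 ≈ 8.3 mm.
Precipitation = ε × PW = 0.36 × 8.3 = 3.0 mm.

PW ≈ 8.3 mm; precipitation ≈ 3.0 mm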